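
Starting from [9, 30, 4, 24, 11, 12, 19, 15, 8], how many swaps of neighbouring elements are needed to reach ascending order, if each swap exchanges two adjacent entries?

Minimum adjacent swaps = number of inversions (each swap of adjacent out-of-order elements removes one inversion and no swap can remove more).
Count inversions — for each element, later elements that are smaller:
9: 4, 8 → 2
30: 4, 24, 11, 12, 19, 15, 8 → 7
4: none → 0
24: 11, 12, 19, 15, 8 → 5
11: 8 → 1
12: 8 → 1
19: 15, 8 → 2
15: 8 → 1
8: none → 0
Total inversions: 2 + 7 + 0 + 5 + 1 + 1 + 2 + 1 + 0 = 19

19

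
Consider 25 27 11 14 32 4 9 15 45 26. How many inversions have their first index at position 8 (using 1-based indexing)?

0 such elements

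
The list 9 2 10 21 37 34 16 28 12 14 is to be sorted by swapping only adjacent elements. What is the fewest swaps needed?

Minimum adjacent swaps = number of inversions (each swap of adjacent out-of-order elements removes one inversion and no swap can remove more).
Count inversions — for each element, later elements that are smaller:
9: 2 → 1
2: none → 0
10: none → 0
21: 16, 12, 14 → 3
37: 34, 16, 28, 12, 14 → 5
34: 16, 28, 12, 14 → 4
16: 12, 14 → 2
28: 12, 14 → 2
12: none → 0
14: none → 0
Total inversions: 1 + 0 + 0 + 3 + 5 + 4 + 2 + 2 + 0 + 0 = 17

Swaps: 17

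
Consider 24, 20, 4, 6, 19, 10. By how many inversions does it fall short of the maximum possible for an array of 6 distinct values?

5

Maximum inversions for 6 distinct elements is C(6, 2) = 6·5/2 = 15.
Current inversions — for each element, count later smaller elements:
24: 5
20: 4
4: 0
6: 0
19: 1
10: 0
Current total: 5 + 4 + 0 + 0 + 1 + 0 = 10
Shortfall: 15 − 10 = 5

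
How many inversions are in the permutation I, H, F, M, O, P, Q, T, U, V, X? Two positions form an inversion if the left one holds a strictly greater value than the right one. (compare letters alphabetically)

3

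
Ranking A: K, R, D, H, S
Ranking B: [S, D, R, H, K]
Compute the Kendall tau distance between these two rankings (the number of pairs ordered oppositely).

Assign each item its position (1..5) in the first ordering, then rewrite the second ordering as that position sequence:
positions: K→1, R→2, D→3, H→4, S→5
second ordering as positions: [5, 3, 2, 4, 1]
Discordant pairs = inversions in this position sequence.
5: 3, 2, 4, 1 → 4
3: 2, 1 → 2
2: 1 → 1
4: 1 → 1
1: 0
Total: 4 + 2 + 1 + 1 + 0 = 8

8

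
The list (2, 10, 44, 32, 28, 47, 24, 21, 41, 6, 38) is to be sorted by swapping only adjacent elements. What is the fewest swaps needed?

Minimum adjacent swaps = number of inversions (each swap of adjacent out-of-order elements removes one inversion and no swap can remove more).
Count inversions — for each element, later elements that are smaller:
2: none → 0
10: 6 → 1
44: 32, 28, 24, 21, 41, 6, 38 → 7
32: 28, 24, 21, 6 → 4
28: 24, 21, 6 → 3
47: 24, 21, 41, 6, 38 → 5
24: 21, 6 → 2
21: 6 → 1
41: 6, 38 → 2
6: none → 0
38: none → 0
Total inversions: 0 + 1 + 7 + 4 + 3 + 5 + 2 + 1 + 2 + 0 + 0 = 25

25 adjacent swaps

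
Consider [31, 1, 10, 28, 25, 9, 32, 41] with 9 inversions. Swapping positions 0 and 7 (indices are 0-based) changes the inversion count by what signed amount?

+3

Positions 0 and 7 hold 31 and 41; after swapping, the array is [41, 1, 10, 28, 25, 9, 32, 31].
Count, for each position, how many later elements it exceeds:
41 → 1, 10, 28, 25, 9, 32, 31 → 7
1 → none → 0
10 → 9 → 1
28 → 25, 9 → 2
25 → 9 → 1
9 → none → 0
32 → 31 → 1
31 → none → 0
Sum: 7 + 0 + 1 + 2 + 1 + 0 + 1 + 0 = 12
Change: 12 − 9 = +3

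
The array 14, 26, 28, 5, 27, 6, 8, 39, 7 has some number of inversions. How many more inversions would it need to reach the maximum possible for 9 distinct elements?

Maximum inversions for 9 distinct elements is C(9, 2) = 9·8/2 = 36.
Current inversions — for each element, count later smaller elements:
14: 4
26: 4
28: 5
5: 0
27: 3
6: 0
8: 1
39: 1
7: 0
Current total: 4 + 4 + 5 + 0 + 3 + 0 + 1 + 1 + 0 = 18
Shortfall: 36 − 18 = 18

18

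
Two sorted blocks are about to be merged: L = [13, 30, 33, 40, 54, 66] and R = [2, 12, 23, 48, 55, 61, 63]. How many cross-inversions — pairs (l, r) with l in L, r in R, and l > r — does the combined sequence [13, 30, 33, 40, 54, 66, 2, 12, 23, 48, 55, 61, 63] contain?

22 split inversions

Take each right-half value and tally the left-half values above it:
r = 2: 13, 30, 33, 40, 54, 66 → 6
r = 12: 13, 30, 33, 40, 54, 66 → 6
r = 23: 30, 33, 40, 54, 66 → 5
r = 48: 54, 66 → 2
r = 55: 66 → 1
r = 61: 66 → 1
r = 63: 66 → 1
Cross-inversions: 6 + 6 + 5 + 2 + 1 + 1 + 1 = 22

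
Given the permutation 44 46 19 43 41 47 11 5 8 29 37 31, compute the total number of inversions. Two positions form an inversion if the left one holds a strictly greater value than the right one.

43 inversions

Sweep left to right; for each value list the smaller values that follow it:
44 → 19, 43, 41, 11, 5, 8, 29, 37, 31 → 9
46 → 19, 43, 41, 11, 5, 8, 29, 37, 31 → 9
19 → 11, 5, 8 → 3
43 → 41, 11, 5, 8, 29, 37, 31 → 7
41 → 11, 5, 8, 29, 37, 31 → 6
47 → 11, 5, 8, 29, 37, 31 → 6
11 → 5, 8 → 2
5 → none → 0
8 → none → 0
29 → none → 0
37 → 31 → 1
31 → none → 0
Sum: 9 + 9 + 3 + 7 + 6 + 6 + 2 + 0 + 0 + 0 + 1 + 0 = 43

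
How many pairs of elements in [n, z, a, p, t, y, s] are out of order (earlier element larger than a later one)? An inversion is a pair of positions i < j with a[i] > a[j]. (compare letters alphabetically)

There are 8 inversions.

For each element, count later entries that are smaller:
n → a → 1
z → a, p, t, y, s → 5
a → none → 0
p → none → 0
t → s → 1
y → s → 1
s → none → 0
Sum: 1 + 5 + 0 + 0 + 1 + 1 + 0 = 8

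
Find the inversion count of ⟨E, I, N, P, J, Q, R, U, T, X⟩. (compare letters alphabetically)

There are 3 out-of-order pairs.

Element-by-element contributions:
E: 0
I: 0
N: 1
P: 1
J: 0
Q: 0
R: 0
U: 1
T: 0
X: 0
Sum: 0 + 0 + 1 + 1 + 0 + 0 + 0 + 1 + 0 + 0 = 3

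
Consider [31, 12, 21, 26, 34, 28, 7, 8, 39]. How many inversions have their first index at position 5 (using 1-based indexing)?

3 such elements

The element at index 5 is 34.
Elements after it: 28, 7, 8, 39
Those smaller than 34: 28, 7, 8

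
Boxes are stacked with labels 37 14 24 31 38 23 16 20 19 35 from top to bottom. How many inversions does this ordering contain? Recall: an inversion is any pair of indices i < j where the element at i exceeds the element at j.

25 inversions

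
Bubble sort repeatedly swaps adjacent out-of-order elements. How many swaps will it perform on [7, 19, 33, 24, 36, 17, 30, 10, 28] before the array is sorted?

16 swaps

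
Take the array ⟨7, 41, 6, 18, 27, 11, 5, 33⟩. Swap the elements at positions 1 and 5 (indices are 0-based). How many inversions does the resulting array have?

9 inversions

Positions 1 and 5 hold 41 and 11; after swapping, the array is [7, 11, 6, 18, 27, 41, 5, 33].
For each element, count later entries that are smaller:
7: 2
11: 2
6: 1
18: 1
27: 1
41: 2
5: 0
33: 0
Sum: 2 + 2 + 1 + 1 + 1 + 2 + 0 + 0 = 9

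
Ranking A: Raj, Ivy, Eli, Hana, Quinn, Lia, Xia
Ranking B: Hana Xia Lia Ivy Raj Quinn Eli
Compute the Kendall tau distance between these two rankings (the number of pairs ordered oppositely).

There are 14 discordant pairs.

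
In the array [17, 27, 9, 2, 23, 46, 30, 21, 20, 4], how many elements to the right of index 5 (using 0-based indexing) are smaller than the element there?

The element at index 5 is 46.
Elements after it: 30, 21, 20, 4
Those smaller than 46: 30, 21, 20, 4

4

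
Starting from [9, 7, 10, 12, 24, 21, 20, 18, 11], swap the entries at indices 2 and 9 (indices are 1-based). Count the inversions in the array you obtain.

Positions 2 and 9 hold 7 and 11; after swapping, the array is [9, 11, 10, 12, 24, 21, 20, 18, 7].
For each element, count later entries that are smaller:
9 → 7 → 1
11 → 10, 7 → 2
10 → 7 → 1
12 → 7 → 1
24 → 21, 20, 18, 7 → 4
21 → 20, 18, 7 → 3
20 → 18, 7 → 2
18 → 7 → 1
7 → none → 0
Sum: 1 + 2 + 1 + 1 + 4 + 3 + 2 + 1 + 0 = 15

There are 15 inversions.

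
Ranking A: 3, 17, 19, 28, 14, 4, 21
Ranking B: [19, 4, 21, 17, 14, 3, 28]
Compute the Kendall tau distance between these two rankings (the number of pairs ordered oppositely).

Assign each item its position (1..7) in the first ordering, then rewrite the second ordering as that position sequence:
positions: 3→1, 17→2, 19→3, 28→4, 14→5, 4→6, 21→7
second ordering as positions: [3, 6, 7, 2, 5, 1, 4]
Discordant pairs = inversions in this position sequence.
3: 2, 1 → 2
6: 2, 5, 1, 4 → 4
7: 2, 5, 1, 4 → 4
2: 1 → 1
5: 1, 4 → 2
1: 0
4: 0
Total: 2 + 4 + 4 + 1 + 2 + 0 + 0 = 13

13 discordant pairs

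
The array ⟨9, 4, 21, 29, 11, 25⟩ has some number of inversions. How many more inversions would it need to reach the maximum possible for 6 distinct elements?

Maximum inversions for 6 distinct elements is C(6, 2) = 6·5/2 = 15.
Current inversions — for each element, count later smaller elements:
9: 1
4: 0
21: 1
29: 2
11: 0
25: 0
Current total: 1 + 0 + 1 + 2 + 0 + 0 = 4
Shortfall: 15 − 4 = 11

11 inversions short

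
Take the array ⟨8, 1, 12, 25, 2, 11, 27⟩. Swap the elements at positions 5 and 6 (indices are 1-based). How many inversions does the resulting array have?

Inversions: 7

Positions 5 and 6 hold 2 and 11; after swapping, the array is [8, 1, 12, 25, 11, 2, 27].
For each element, count later entries that are smaller:
8: 2
1: 0
12: 2
25: 2
11: 1
2: 0
27: 0
Sum: 2 + 0 + 2 + 2 + 1 + 0 + 0 = 7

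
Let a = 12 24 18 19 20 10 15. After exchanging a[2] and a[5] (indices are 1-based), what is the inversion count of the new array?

There are 11 inversions.

Positions 2 and 5 hold 24 and 20; after swapping, the array is [12, 20, 18, 19, 24, 10, 15].
Count, for each position, how many later elements it exceeds:
12 → 10 → 1
20 → 18, 19, 10, 15 → 4
18 → 10, 15 → 2
19 → 10, 15 → 2
24 → 10, 15 → 2
10 → none → 0
15 → none → 0
Sum: 1 + 4 + 2 + 2 + 2 + 0 + 0 = 11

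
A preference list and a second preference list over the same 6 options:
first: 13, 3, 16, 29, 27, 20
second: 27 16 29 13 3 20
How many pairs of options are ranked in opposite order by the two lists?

There are 8 pairs.

Assign each item its position (1..6) in the first ordering, then rewrite the second ordering as that position sequence:
positions: 13→1, 3→2, 16→3, 29→4, 27→5, 20→6
second ordering as positions: [5, 3, 4, 1, 2, 6]
Discordant pairs = inversions in this position sequence.
5: 3, 4, 1, 2 → 4
3: 1, 2 → 2
4: 1, 2 → 2
1: 0
2: 0
6: 0
Total: 4 + 2 + 2 + 0 + 0 + 0 = 8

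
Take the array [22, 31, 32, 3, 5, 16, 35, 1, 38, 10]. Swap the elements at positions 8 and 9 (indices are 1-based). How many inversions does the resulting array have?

Positions 8 and 9 hold 1 and 38; after swapping, the array is [22, 31, 32, 3, 5, 16, 35, 38, 1, 10].
Element-by-element contributions:
22 → 3, 5, 16, 1, 10 → 5
31 → 3, 5, 16, 1, 10 → 5
32 → 3, 5, 16, 1, 10 → 5
3 → 1 → 1
5 → 1 → 1
16 → 1, 10 → 2
35 → 1, 10 → 2
38 → 1, 10 → 2
1 → none → 0
10 → none → 0
Sum: 5 + 5 + 5 + 1 + 1 + 2 + 2 + 2 + 0 + 0 = 23

23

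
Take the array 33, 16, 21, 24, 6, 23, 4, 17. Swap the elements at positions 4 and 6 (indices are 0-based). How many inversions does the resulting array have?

18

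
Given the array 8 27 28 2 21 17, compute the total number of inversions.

8 out-of-order pairs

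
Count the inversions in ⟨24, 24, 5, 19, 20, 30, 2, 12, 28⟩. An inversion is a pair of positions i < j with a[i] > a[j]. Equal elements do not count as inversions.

18 out-of-order pairs

Element-by-element contributions:
24 → 5, 19, 20, 2, 12 → 5
24 → 5, 19, 20, 2, 12 → 5
5 → 2 → 1
19 → 2, 12 → 2
20 → 2, 12 → 2
30 → 2, 12, 28 → 3
2 → none → 0
12 → none → 0
28 → none → 0
Sum: 5 + 5 + 1 + 2 + 2 + 3 + 0 + 0 + 0 = 18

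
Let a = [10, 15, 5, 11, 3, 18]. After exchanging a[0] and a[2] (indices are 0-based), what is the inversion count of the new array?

6 inversions

Positions 0 and 2 hold 10 and 5; after swapping, the array is [5, 15, 10, 11, 3, 18].
For each element, count later entries that are smaller:
5 → 3 → 1
15 → 10, 11, 3 → 3
10 → 3 → 1
11 → 3 → 1
3 → none → 0
18 → none → 0
Sum: 1 + 3 + 1 + 1 + 0 + 0 = 6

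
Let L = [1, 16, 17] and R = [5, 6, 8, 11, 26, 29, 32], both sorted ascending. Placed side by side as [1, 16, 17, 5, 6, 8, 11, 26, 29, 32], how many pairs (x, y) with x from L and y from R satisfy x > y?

8 split inversions

Count, for every r in R, how many entries of L exceed r:
r = 5: 16, 17 → 2
r = 6: 16, 17 → 2
r = 8: 16, 17 → 2
r = 11: 16, 17 → 2
r = 26: none → 0
r = 29: none → 0
r = 32: none → 0
Cross-inversions: 2 + 2 + 2 + 2 + 0 + 0 + 0 = 8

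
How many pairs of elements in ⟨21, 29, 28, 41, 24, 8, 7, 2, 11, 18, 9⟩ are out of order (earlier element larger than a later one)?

39 out-of-order pairs

Sweep left to right; for each value list the smaller values that follow it:
21: 6
29: 8
28: 7
41: 7
24: 6
8: 2
7: 1
2: 0
11: 1
18: 1
9: 0
Sum: 6 + 8 + 7 + 7 + 6 + 2 + 1 + 0 + 1 + 1 + 0 = 39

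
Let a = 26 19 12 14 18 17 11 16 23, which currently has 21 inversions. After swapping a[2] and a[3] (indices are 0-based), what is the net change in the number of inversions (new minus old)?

+1

Positions 2 and 3 hold 12 and 14; after swapping, the array is [26, 19, 14, 12, 18, 17, 11, 16, 23].
For each element, count later entries that are smaller:
26: 8
19: 6
14: 2
12: 1
18: 3
17: 2
11: 0
16: 0
23: 0
Sum: 8 + 6 + 2 + 1 + 3 + 2 + 0 + 0 + 0 = 22
Change: 22 − 21 = +1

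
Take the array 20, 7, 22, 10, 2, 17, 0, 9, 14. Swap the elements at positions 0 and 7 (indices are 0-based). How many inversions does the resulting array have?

Positions 0 and 7 hold 20 and 9; after swapping, the array is [9, 7, 22, 10, 2, 17, 0, 20, 14].
For each element, count later entries that are smaller:
9 → 7, 2, 0 → 3
7 → 2, 0 → 2
22 → 10, 2, 17, 0, 20, 14 → 6
10 → 2, 0 → 2
2 → 0 → 1
17 → 0, 14 → 2
0 → none → 0
20 → 14 → 1
14 → none → 0
Sum: 3 + 2 + 6 + 2 + 1 + 2 + 0 + 1 + 0 = 17

17 inversions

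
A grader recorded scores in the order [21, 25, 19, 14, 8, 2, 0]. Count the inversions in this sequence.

Element-by-element contributions:
21 → 19, 14, 8, 2, 0 → 5
25 → 19, 14, 8, 2, 0 → 5
19 → 14, 8, 2, 0 → 4
14 → 8, 2, 0 → 3
8 → 2, 0 → 2
2 → 0 → 1
0 → none → 0
Sum: 5 + 5 + 4 + 3 + 2 + 1 + 0 = 20

There are 20 inversions.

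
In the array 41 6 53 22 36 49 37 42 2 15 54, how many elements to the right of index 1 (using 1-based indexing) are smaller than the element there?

6

The element at index 1 is 41.
Elements after it: 6, 53, 22, 36, 49, 37, 42, 2, 15, 54
Those smaller than 41: 6, 22, 36, 37, 2, 15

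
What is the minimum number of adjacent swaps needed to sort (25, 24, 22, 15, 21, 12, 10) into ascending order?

20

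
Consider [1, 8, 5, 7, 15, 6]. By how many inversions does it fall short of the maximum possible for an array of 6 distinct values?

10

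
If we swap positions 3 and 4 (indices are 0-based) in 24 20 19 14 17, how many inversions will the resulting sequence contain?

Positions 3 and 4 hold 14 and 17; after swapping, the array is [24, 20, 19, 17, 14].
Element-by-element contributions:
24: 4
20: 3
19: 2
17: 1
14: 0
Sum: 4 + 3 + 2 + 1 + 0 = 10

There are 10 inversions.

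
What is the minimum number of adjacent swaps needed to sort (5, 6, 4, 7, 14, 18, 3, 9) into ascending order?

The minimum number of adjacent swaps to sort an array equals its inversion count, since every such swap removes exactly one inversion.
Count inversions — for each element, later elements that are smaller:
5: 4, 3 → 2
6: 4, 3 → 2
4: 3 → 1
7: 3 → 1
14: 3, 9 → 2
18: 3, 9 → 2
3: none → 0
9: none → 0
Total inversions: 2 + 2 + 1 + 1 + 2 + 2 + 0 + 0 = 10

10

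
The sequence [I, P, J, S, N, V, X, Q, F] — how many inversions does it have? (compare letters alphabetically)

14

Count, for each position, how many later elements it exceeds:
I: 1
P: 3
J: 1
S: 3
N: 1
V: 2
X: 2
Q: 1
F: 0
Sum: 1 + 3 + 1 + 3 + 1 + 2 + 2 + 1 + 0 = 14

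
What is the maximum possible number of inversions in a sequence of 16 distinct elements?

The maximum occurs when the array is in strictly decreasing order: every one of the C(16, 2) pairs is inverted.
C(16, 2) = 16·15/2 = 120

Inversions: 120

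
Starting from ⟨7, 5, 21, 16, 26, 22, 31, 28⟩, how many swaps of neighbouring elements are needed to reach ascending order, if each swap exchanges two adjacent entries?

4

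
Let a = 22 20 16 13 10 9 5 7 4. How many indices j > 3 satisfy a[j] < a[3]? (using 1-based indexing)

The element at index 3 is 16.
Elements after it: 13, 10, 9, 5, 7, 4
Those smaller than 16: 13, 10, 9, 5, 7, 4

6 such elements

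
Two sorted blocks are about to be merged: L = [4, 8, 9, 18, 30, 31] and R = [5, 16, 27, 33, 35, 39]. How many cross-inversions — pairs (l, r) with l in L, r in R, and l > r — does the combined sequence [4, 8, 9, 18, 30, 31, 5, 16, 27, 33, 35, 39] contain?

Take each right-half value and tally the left-half values above it:
r = 5: 8, 9, 18, 30, 31 → 5
r = 16: 18, 30, 31 → 3
r = 27: 30, 31 → 2
r = 33: none → 0
r = 35: none → 0
r = 39: none → 0
Cross-inversions: 5 + 3 + 2 + 0 + 0 + 0 = 10

Split inversions: 10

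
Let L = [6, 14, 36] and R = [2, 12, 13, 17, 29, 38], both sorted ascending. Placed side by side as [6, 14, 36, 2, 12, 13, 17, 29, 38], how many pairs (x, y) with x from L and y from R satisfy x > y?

There are 9 split inversions.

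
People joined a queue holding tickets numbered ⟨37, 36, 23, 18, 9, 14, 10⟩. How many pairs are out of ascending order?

Element-by-element contributions:
37 → 36, 23, 18, 9, 14, 10 → 6
36 → 23, 18, 9, 14, 10 → 5
23 → 18, 9, 14, 10 → 4
18 → 9, 14, 10 → 3
9 → none → 0
14 → 10 → 1
10 → none → 0
Sum: 6 + 5 + 4 + 3 + 0 + 1 + 0 = 19

19 inversions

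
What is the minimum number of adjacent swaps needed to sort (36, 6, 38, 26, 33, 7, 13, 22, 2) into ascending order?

Minimum adjacent swaps = number of inversions (each swap of adjacent out-of-order elements removes one inversion and no swap can remove more).
Count inversions — for each element, later elements that are smaller:
36: 6, 26, 33, 7, 13, 22, 2 → 7
6: 2 → 1
38: 26, 33, 7, 13, 22, 2 → 6
26: 7, 13, 22, 2 → 4
33: 7, 13, 22, 2 → 4
7: 2 → 1
13: 2 → 1
22: 2 → 1
2: none → 0
Total inversions: 7 + 1 + 6 + 4 + 4 + 1 + 1 + 1 + 0 = 25

25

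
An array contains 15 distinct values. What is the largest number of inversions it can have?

The maximum occurs when the array is in strictly decreasing order: every one of the C(15, 2) pairs is inverted.
C(15, 2) = 15·14/2 = 105

105 inversions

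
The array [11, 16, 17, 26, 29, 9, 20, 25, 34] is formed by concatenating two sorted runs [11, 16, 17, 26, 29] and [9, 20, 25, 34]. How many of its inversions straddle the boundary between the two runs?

9

Count, for every r in R, how many entries of L exceed r:
r = 9: 11, 16, 17, 26, 29 → 5
r = 20: 26, 29 → 2
r = 25: 26, 29 → 2
r = 34: none → 0
Cross-inversions: 5 + 2 + 2 + 0 = 9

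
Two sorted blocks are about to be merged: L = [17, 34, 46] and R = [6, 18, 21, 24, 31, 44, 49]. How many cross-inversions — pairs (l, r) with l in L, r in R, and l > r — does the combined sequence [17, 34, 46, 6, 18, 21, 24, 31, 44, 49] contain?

Count, for every r in R, how many entries of L exceed r:
r = 6: 17, 34, 46 → 3
r = 18: 34, 46 → 2
r = 21: 34, 46 → 2
r = 24: 34, 46 → 2
r = 31: 34, 46 → 2
r = 44: 46 → 1
r = 49: none → 0
Cross-inversions: 3 + 2 + 2 + 2 + 2 + 1 + 0 = 12

Cross-inversions: 12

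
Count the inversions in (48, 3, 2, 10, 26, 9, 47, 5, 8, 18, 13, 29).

For each element, count later entries that are smaller:
48: 11
3: 1
2: 0
10: 3
26: 5
9: 2
47: 5
5: 0
8: 0
18: 1
13: 0
29: 0
Sum: 11 + 1 + 0 + 3 + 5 + 2 + 5 + 0 + 0 + 1 + 0 + 0 = 28

28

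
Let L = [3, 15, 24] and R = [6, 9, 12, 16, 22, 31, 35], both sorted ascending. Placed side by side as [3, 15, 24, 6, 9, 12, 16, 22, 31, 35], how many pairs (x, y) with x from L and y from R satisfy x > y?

There are 8 cross-inversions.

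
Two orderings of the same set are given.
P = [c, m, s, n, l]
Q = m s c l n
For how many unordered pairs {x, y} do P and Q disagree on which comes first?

Assign each item its position (1..5) in the first ordering, then rewrite the second ordering as that position sequence:
positions: c→1, m→2, s→3, n→4, l→5
second ordering as positions: [2, 3, 1, 5, 4]
Discordant pairs = inversions in this position sequence.
2: 1 → 1
3: 1 → 1
1: 0
5: 4 → 1
4: 0
Total: 1 + 1 + 0 + 1 + 0 = 3

There are 3 disagreeing pairs.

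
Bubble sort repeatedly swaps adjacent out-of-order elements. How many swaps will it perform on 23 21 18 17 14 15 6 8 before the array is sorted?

Each adjacent swap fixes exactly one inversion, so the minimum swap count equals the number of inversions.
Count inversions — for each element, later elements that are smaller:
23: 21, 18, 17, 14, 15, 6, 8 → 7
21: 18, 17, 14, 15, 6, 8 → 6
18: 17, 14, 15, 6, 8 → 5
17: 14, 15, 6, 8 → 4
14: 6, 8 → 2
15: 6, 8 → 2
6: none → 0
8: none → 0
Total inversions: 7 + 6 + 5 + 4 + 2 + 2 + 0 + 0 = 26

26 swaps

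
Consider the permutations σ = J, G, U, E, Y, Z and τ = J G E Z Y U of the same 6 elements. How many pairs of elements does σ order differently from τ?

4 discordant pairs

Assign each item its position (1..6) in the first ordering, then rewrite the second ordering as that position sequence:
positions: J→1, G→2, U→3, E→4, Y→5, Z→6
second ordering as positions: [1, 2, 4, 6, 5, 3]
Discordant pairs = inversions in this position sequence.
1: 0
2: 0
4: 3 → 1
6: 5, 3 → 2
5: 3 → 1
3: 0
Total: 0 + 0 + 1 + 2 + 1 + 0 = 4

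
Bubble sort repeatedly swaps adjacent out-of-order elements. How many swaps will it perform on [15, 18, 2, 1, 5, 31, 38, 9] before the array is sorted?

11

The minimum number of adjacent swaps to sort an array equals its inversion count, since every such swap removes exactly one inversion.
Count inversions — for each element, later elements that are smaller:
15: 2, 1, 5, 9 → 4
18: 2, 1, 5, 9 → 4
2: 1 → 1
1: none → 0
5: none → 0
31: 9 → 1
38: 9 → 1
9: none → 0
Total inversions: 4 + 4 + 1 + 0 + 0 + 1 + 1 + 0 = 11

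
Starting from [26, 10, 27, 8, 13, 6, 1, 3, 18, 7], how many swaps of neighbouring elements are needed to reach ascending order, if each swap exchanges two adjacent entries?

31

Minimum adjacent swaps = number of inversions (each swap of adjacent out-of-order elements removes one inversion and no swap can remove more).
Count inversions — for each element, later elements that are smaller:
26: 10, 8, 13, 6, 1, 3, 18, 7 → 8
10: 8, 6, 1, 3, 7 → 5
27: 8, 13, 6, 1, 3, 18, 7 → 7
8: 6, 1, 3, 7 → 4
13: 6, 1, 3, 7 → 4
6: 1, 3 → 2
1: none → 0
3: none → 0
18: 7 → 1
7: none → 0
Total inversions: 8 + 5 + 7 + 4 + 4 + 2 + 0 + 0 + 1 + 0 = 31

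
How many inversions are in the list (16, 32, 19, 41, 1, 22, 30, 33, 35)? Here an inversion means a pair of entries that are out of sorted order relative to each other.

There are 11 inversions.

Element-by-element contributions:
16: 1
32: 4
19: 1
41: 5
1: 0
22: 0
30: 0
33: 0
35: 0
Sum: 1 + 4 + 1 + 5 + 0 + 0 + 0 + 0 + 0 = 11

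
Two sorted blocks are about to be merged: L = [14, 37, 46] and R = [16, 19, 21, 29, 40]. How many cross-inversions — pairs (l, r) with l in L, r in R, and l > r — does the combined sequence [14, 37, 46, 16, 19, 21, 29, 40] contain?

Take each right-half value and tally the left-half values above it:
r = 16: 37, 46 → 2
r = 19: 37, 46 → 2
r = 21: 37, 46 → 2
r = 29: 37, 46 → 2
r = 40: 46 → 1
Cross-inversions: 2 + 2 + 2 + 2 + 1 = 9

9 cross-inversions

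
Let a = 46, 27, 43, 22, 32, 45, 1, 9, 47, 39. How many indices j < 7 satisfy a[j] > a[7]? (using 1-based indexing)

6

The element at index 7 is 1.
Elements before it: 46, 27, 43, 22, 32, 45
Those larger than 1: 46, 27, 43, 22, 32, 45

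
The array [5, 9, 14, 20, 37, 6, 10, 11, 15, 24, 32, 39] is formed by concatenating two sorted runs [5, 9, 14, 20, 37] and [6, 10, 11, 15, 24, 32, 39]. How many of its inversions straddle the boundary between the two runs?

14

Take each right-half value and tally the left-half values above it:
r = 6: 9, 14, 20, 37 → 4
r = 10: 14, 20, 37 → 3
r = 11: 14, 20, 37 → 3
r = 15: 20, 37 → 2
r = 24: 37 → 1
r = 32: 37 → 1
r = 39: none → 0
Cross-inversions: 4 + 3 + 3 + 2 + 1 + 1 + 0 = 14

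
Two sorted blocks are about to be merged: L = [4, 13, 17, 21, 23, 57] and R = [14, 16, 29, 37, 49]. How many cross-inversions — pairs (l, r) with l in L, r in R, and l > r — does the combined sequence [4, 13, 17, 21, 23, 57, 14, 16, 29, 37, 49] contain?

Take each right-half value and tally the left-half values above it:
r = 14: 17, 21, 23, 57 → 4
r = 16: 17, 21, 23, 57 → 4
r = 29: 57 → 1
r = 37: 57 → 1
r = 49: 57 → 1
Cross-inversions: 4 + 4 + 1 + 1 + 1 = 11

There are 11 cross-inversions.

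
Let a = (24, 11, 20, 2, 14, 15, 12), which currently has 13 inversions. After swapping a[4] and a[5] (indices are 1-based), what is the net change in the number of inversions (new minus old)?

Positions 4 and 5 hold 2 and 14; after swapping, the array is [24, 11, 20, 14, 2, 15, 12].
Element-by-element contributions:
24 → 11, 20, 14, 2, 15, 12 → 6
11 → 2 → 1
20 → 14, 2, 15, 12 → 4
14 → 2, 12 → 2
2 → none → 0
15 → 12 → 1
12 → none → 0
Sum: 6 + 1 + 4 + 2 + 0 + 1 + 0 = 14
Change: 14 − 13 = +1

+1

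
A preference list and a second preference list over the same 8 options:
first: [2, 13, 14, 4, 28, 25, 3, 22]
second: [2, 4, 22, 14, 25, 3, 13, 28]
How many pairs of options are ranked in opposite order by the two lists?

12

Assign each item its position (1..8) in the first ordering, then rewrite the second ordering as that position sequence:
positions: 2→1, 13→2, 14→3, 4→4, 28→5, 25→6, 3→7, 22→8
second ordering as positions: [1, 4, 8, 3, 6, 7, 2, 5]
Discordant pairs = inversions in this position sequence.
1: 0
4: 3, 2 → 2
8: 3, 6, 7, 2, 5 → 5
3: 2 → 1
6: 2, 5 → 2
7: 2, 5 → 2
2: 0
5: 0
Total: 0 + 2 + 5 + 1 + 2 + 2 + 0 + 0 = 12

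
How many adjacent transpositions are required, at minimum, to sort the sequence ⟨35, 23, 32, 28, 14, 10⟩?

13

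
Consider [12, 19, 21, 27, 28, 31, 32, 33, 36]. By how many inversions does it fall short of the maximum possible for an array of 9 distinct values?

Maximum inversions for 9 distinct elements is C(9, 2) = 9·8/2 = 36.
Current inversions — for each element, count later smaller elements:
12: 0
19: 0
21: 0
27: 0
28: 0
31: 0
32: 0
33: 0
36: 0
Current total: 0 + 0 + 0 + 0 + 0 + 0 + 0 + 0 + 0 = 0
Shortfall: 36 − 0 = 36

36 inversions short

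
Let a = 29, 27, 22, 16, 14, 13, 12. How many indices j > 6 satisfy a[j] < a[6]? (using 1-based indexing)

1

The element at index 6 is 13.
Elements after it: 12
Those smaller than 13: 12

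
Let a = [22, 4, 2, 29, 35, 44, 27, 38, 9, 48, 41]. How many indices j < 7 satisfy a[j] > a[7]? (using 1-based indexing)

3 such elements

The element at index 7 is 27.
Elements before it: 22, 4, 2, 29, 35, 44
Those larger than 27: 29, 35, 44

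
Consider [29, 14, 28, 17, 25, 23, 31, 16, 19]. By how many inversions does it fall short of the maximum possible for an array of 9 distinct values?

Maximum inversions for 9 distinct elements is C(9, 2) = 9·8/2 = 36.
Current inversions — for each element, count later smaller elements:
29: 7
14: 0
28: 5
17: 1
25: 3
23: 2
31: 2
16: 0
19: 0
Current total: 7 + 0 + 5 + 1 + 3 + 2 + 2 + 0 + 0 = 20
Shortfall: 36 − 20 = 16

16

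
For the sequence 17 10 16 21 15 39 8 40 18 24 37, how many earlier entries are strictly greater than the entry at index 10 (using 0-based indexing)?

2 such elements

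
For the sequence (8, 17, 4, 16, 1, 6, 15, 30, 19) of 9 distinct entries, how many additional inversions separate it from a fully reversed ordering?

Maximum inversions for 9 distinct elements is C(9, 2) = 9·8/2 = 36.
Current inversions — for each element, count later smaller elements:
8: 3
17: 5
4: 1
16: 3
1: 0
6: 0
15: 0
30: 1
19: 0
Current total: 3 + 5 + 1 + 3 + 0 + 0 + 0 + 1 + 0 = 13
Shortfall: 36 − 13 = 23

23 inversions short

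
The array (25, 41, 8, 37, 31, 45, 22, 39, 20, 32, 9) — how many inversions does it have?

32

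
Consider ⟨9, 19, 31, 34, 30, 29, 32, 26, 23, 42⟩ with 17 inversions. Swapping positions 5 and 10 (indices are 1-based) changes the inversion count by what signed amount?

+3

Positions 5 and 10 hold 30 and 42; after swapping, the array is [9, 19, 31, 34, 42, 29, 32, 26, 23, 30].
Sweep left to right; for each value list the smaller values that follow it:
9: 0
19: 0
31: 4
34: 5
42: 5
29: 2
32: 3
26: 1
23: 0
30: 0
Sum: 0 + 0 + 4 + 5 + 5 + 2 + 3 + 1 + 0 + 0 = 20
Change: 20 − 17 = +3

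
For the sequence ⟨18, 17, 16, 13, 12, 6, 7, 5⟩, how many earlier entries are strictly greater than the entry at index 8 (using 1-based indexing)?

The element at index 8 is 5.
Elements before it: 18, 17, 16, 13, 12, 6, 7
Those larger than 5: 18, 17, 16, 13, 12, 6, 7

7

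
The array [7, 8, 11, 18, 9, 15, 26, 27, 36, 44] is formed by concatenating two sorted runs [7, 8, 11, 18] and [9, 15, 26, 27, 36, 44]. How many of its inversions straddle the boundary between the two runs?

Count, for every r in R, how many entries of L exceed r:
r = 9: 11, 18 → 2
r = 15: 18 → 1
r = 26: none → 0
r = 27: none → 0
r = 36: none → 0
r = 44: none → 0
Cross-inversions: 2 + 1 + 0 + 0 + 0 + 0 = 3

There are 3 split inversions.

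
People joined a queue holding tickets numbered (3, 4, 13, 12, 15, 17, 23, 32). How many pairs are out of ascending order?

For each element, count later entries that are smaller:
3 → none → 0
4 → none → 0
13 → 12 → 1
12 → none → 0
15 → none → 0
17 → none → 0
23 → none → 0
32 → none → 0
Sum: 0 + 0 + 1 + 0 + 0 + 0 + 0 + 0 = 1

Inversions: 1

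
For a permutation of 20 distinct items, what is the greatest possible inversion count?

There are 190 inversions.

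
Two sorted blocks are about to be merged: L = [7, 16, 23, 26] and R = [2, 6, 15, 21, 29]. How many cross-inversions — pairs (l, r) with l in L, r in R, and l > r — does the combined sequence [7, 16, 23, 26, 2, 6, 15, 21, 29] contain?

13

For each element r of the right run, count left-run elements greater than r:
r = 2: 7, 16, 23, 26 → 4
r = 6: 7, 16, 23, 26 → 4
r = 15: 16, 23, 26 → 3
r = 21: 23, 26 → 2
r = 29: none → 0
Cross-inversions: 4 + 4 + 3 + 2 + 0 = 13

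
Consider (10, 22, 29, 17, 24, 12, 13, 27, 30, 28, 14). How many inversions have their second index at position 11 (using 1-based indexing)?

The element at index 11 is 14.
Elements before it: 10, 22, 29, 17, 24, 12, 13, 27, 30, 28
Those larger than 14: 22, 29, 17, 24, 27, 30, 28

7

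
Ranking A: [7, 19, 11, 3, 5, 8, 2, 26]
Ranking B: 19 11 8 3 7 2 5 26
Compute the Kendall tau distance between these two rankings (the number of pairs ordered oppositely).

Assign each item its position (1..8) in the first ordering, then rewrite the second ordering as that position sequence:
positions: 7→1, 19→2, 11→3, 3→4, 5→5, 8→6, 2→7, 26→8
second ordering as positions: [2, 3, 6, 4, 1, 7, 5, 8]
Discordant pairs = inversions in this position sequence.
2: 1 → 1
3: 1 → 1
6: 4, 1, 5 → 3
4: 1 → 1
1: 0
7: 5 → 1
5: 0
8: 0
Total: 1 + 1 + 3 + 1 + 0 + 1 + 0 + 0 = 7

7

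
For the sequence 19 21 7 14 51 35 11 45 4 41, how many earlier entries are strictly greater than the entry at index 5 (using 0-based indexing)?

The element at index 5 is 35.
Elements before it: 19, 21, 7, 14, 51
Those larger than 35: 51

1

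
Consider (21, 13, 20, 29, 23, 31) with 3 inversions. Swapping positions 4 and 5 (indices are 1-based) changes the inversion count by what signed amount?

Positions 4 and 5 hold 29 and 23; after swapping, the array is [21, 13, 20, 23, 29, 31].
Element-by-element contributions:
21: 2
13: 0
20: 0
23: 0
29: 0
31: 0
Sum: 2 + 0 + 0 + 0 + 0 + 0 = 2
Change: 2 − 3 = -1

-1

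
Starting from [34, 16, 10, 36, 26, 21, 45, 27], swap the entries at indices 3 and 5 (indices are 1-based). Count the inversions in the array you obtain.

Positions 3 and 5 hold 10 and 26; after swapping, the array is [34, 16, 26, 36, 10, 21, 45, 27].
For each element, count later entries that are smaller:
34: 5
16: 1
26: 2
36: 3
10: 0
21: 0
45: 1
27: 0
Sum: 5 + 1 + 2 + 3 + 0 + 0 + 1 + 0 = 12

12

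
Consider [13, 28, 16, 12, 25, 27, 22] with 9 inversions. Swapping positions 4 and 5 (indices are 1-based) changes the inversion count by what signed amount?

+1

Positions 4 and 5 hold 12 and 25; after swapping, the array is [13, 28, 16, 25, 12, 27, 22].
Sweep left to right; for each value list the smaller values that follow it:
13 → 12 → 1
28 → 16, 25, 12, 27, 22 → 5
16 → 12 → 1
25 → 12, 22 → 2
12 → none → 0
27 → 22 → 1
22 → none → 0
Sum: 1 + 5 + 1 + 2 + 0 + 1 + 0 = 10
Change: 10 − 9 = +1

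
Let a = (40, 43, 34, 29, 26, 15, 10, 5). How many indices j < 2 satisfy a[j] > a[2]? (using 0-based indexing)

2

The element at index 2 is 34.
Elements before it: 40, 43
Those larger than 34: 40, 43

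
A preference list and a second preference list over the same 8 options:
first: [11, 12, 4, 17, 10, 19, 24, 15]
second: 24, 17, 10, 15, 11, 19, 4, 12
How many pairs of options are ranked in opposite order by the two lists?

Assign each item its position (1..8) in the first ordering, then rewrite the second ordering as that position sequence:
positions: 11→1, 12→2, 4→3, 17→4, 10→5, 19→6, 24→7, 15→8
second ordering as positions: [7, 4, 5, 8, 1, 6, 3, 2]
Discordant pairs = inversions in this position sequence.
7: 4, 5, 1, 6, 3, 2 → 6
4: 1, 3, 2 → 3
5: 1, 3, 2 → 3
8: 1, 6, 3, 2 → 4
1: 0
6: 3, 2 → 2
3: 2 → 1
2: 0
Total: 6 + 3 + 3 + 4 + 0 + 2 + 1 + 0 = 19

Pairs: 19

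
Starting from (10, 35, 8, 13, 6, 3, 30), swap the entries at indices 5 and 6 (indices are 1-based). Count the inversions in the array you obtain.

Positions 5 and 6 hold 6 and 3; after swapping, the array is [10, 35, 8, 13, 3, 6, 30].
Element-by-element contributions:
10 → 8, 3, 6 → 3
35 → 8, 13, 3, 6, 30 → 5
8 → 3, 6 → 2
13 → 3, 6 → 2
3 → none → 0
6 → none → 0
30 → none → 0
Sum: 3 + 5 + 2 + 2 + 0 + 0 + 0 = 12

12 inversions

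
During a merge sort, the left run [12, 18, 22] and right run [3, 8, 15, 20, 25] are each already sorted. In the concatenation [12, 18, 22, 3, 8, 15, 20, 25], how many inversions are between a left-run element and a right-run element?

For each element r of the right run, count left-run elements greater than r:
r = 3: 12, 18, 22 → 3
r = 8: 12, 18, 22 → 3
r = 15: 18, 22 → 2
r = 20: 22 → 1
r = 25: none → 0
Cross-inversions: 3 + 3 + 2 + 1 + 0 = 9

9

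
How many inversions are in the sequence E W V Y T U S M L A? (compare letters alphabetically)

34

For each element, count later entries that are smaller:
E → A → 1
W → V, T, U, S, M, L, A → 7
V → T, U, S, M, L, A → 6
Y → T, U, S, M, L, A → 6
T → S, M, L, A → 4
U → S, M, L, A → 4
S → M, L, A → 3
M → L, A → 2
L → A → 1
A → none → 0
Sum: 1 + 7 + 6 + 6 + 4 + 4 + 3 + 2 + 1 + 0 = 34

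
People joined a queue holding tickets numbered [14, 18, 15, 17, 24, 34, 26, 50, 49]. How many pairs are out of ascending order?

4

Count, for each position, how many later elements it exceeds:
14 → none → 0
18 → 15, 17 → 2
15 → none → 0
17 → none → 0
24 → none → 0
34 → 26 → 1
26 → none → 0
50 → 49 → 1
49 → none → 0
Sum: 0 + 2 + 0 + 0 + 0 + 1 + 0 + 1 + 0 = 4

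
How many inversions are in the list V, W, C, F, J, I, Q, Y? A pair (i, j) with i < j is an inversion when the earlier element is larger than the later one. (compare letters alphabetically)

Element-by-element contributions:
V → C, F, J, I, Q → 5
W → C, F, J, I, Q → 5
C → none → 0
F → none → 0
J → I → 1
I → none → 0
Q → none → 0
Y → none → 0
Sum: 5 + 5 + 0 + 0 + 1 + 0 + 0 + 0 = 11

11 inversions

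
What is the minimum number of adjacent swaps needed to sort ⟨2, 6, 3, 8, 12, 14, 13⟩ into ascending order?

2

Minimum adjacent swaps = number of inversions (each swap of adjacent out-of-order elements removes one inversion and no swap can remove more).
Count inversions — for each element, later elements that are smaller:
2: none → 0
6: 3 → 1
3: none → 0
8: none → 0
12: none → 0
14: 13 → 1
13: none → 0
Total inversions: 0 + 1 + 0 + 0 + 0 + 1 + 0 = 2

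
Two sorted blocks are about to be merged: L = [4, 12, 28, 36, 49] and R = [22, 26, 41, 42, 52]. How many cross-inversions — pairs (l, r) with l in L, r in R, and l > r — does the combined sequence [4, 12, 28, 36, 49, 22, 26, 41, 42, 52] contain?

Count, for every r in R, how many entries of L exceed r:
r = 22: 28, 36, 49 → 3
r = 26: 28, 36, 49 → 3
r = 41: 49 → 1
r = 42: 49 → 1
r = 52: none → 0
Cross-inversions: 3 + 3 + 1 + 1 + 0 = 8

8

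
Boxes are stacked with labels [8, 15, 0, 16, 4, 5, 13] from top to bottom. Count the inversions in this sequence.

10 inversions

Sweep left to right; for each value list the smaller values that follow it:
8 → 0, 4, 5 → 3
15 → 0, 4, 5, 13 → 4
0 → none → 0
16 → 4, 5, 13 → 3
4 → none → 0
5 → none → 0
13 → none → 0
Sum: 3 + 4 + 0 + 3 + 0 + 0 + 0 = 10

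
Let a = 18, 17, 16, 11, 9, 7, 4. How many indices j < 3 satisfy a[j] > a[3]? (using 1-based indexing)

2 such elements

The element at index 3 is 16.
Elements before it: 18, 17
Those larger than 16: 18, 17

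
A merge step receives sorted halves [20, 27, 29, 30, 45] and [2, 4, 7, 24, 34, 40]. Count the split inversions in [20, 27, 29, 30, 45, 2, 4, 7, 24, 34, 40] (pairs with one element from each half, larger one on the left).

21

Take each right-half value and tally the left-half values above it:
r = 2: 20, 27, 29, 30, 45 → 5
r = 4: 20, 27, 29, 30, 45 → 5
r = 7: 20, 27, 29, 30, 45 → 5
r = 24: 27, 29, 30, 45 → 4
r = 34: 45 → 1
r = 40: 45 → 1
Cross-inversions: 5 + 5 + 5 + 4 + 1 + 1 = 21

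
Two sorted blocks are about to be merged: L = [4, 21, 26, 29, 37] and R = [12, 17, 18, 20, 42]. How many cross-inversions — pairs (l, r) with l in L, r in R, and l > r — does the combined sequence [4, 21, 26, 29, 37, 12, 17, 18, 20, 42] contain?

Count, for every r in R, how many entries of L exceed r:
r = 12: 21, 26, 29, 37 → 4
r = 17: 21, 26, 29, 37 → 4
r = 18: 21, 26, 29, 37 → 4
r = 20: 21, 26, 29, 37 → 4
r = 42: none → 0
Cross-inversions: 4 + 4 + 4 + 4 + 0 = 16

16 split inversions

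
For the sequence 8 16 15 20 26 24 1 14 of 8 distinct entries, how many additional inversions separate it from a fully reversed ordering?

15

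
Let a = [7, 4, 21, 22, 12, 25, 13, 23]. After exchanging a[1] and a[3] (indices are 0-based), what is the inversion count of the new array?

10 inversions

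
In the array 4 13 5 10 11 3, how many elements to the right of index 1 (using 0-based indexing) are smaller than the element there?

The element at index 1 is 13.
Elements after it: 5, 10, 11, 3
Those smaller than 13: 5, 10, 11, 3

4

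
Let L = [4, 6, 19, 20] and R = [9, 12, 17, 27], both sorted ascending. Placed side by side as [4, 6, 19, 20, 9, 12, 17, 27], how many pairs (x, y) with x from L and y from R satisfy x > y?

Take each right-half value and tally the left-half values above it:
r = 9: 19, 20 → 2
r = 12: 19, 20 → 2
r = 17: 19, 20 → 2
r = 27: none → 0
Cross-inversions: 2 + 2 + 2 + 0 = 6

Cross-inversions: 6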